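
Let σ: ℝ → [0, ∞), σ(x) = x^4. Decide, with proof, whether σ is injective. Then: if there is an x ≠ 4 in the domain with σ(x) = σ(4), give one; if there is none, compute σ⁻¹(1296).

σ(4) = 256 = (−4)^4 = σ(−4) (since 4 is even), with 4 ≠ −4. So σ is not injective.
For the follow-up, such an x exists: taking x = −4 ∈ ℝ gives σ(−4) = 256 = σ(4) with −4 ≠ 4.

-4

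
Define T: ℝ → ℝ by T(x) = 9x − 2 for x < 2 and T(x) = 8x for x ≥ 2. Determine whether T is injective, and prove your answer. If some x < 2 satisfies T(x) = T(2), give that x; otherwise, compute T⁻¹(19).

19/8

Both pieces are strictly increasing (slopes 9 and 8), so each is injective on its own interval.
The left piece maps (−∞, 2) onto (−∞, 16); the right piece maps [2, ∞) onto [16, ∞).
These images are disjoint, so no value is attained by both pieces. Thus T is injective.
Because the two images are disjoint, no x < 2 has T(x) = T(2), so we compute T⁻¹(19): 19 lies in [16, ∞), so solve 8x = 19: x = (19 − 0)/8 = 19/8.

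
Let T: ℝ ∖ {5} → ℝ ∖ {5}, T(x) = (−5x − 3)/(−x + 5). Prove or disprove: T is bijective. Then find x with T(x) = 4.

Suppose T(a) = T(b). Cross-multiplying: (−5a − 3)(−b + 5) = (−5b − 3)(−a + 5).
Expanding both sides and cancelling the symmetric terms leaves −28·(a − b) = 0. Since −28 ≠ 0, a = b. Thus T is injective.
For any y ≠ 5, solving y(−x + 5) = −5x − 3 for x gives a well-defined x ≠ 5. So T is surjective.
Hence T is bijective.
Solving T(x) = 4: cross-multiplying gives −5x − 3 = 4(−x + 5), which rearranges to −1x = 23, so x = −23.

-23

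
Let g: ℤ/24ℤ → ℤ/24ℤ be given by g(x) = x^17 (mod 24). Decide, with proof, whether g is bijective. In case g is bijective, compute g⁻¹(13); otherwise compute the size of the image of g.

g(0) = 0^17 = 0.
g(6): Repeated squaring mod 24: 6^1 ≡ 6, 6^2 ≡ 6² = 36 ≡ 12, 6^4 ≡ 12² = 144 ≡ 0, 6^8 ≡ 0² = 0, 6^16 ≡ 0² = 0. Since 17 = 16 + 1, 6^17 ≡ 0·6: 0·6 = 0. So 6^17 ≡ 0 (mod 24).
So g(0) = g(6) = 0 while 0 ≠ 6, therefore g is not injective, hence not bijective.
Since g is not bijective, we determine |image(g)|. Computing x^17 mod 24 for each x (by repeated squaring, reducing mod 24 at every step), the values g(0), g(1), …, g(23) are: 0, 1, 8, 3, 16, 5, 0, 7, 8, 9, 16, 11, 0, 13, 8, 15, 16, 17, 0, 19, 8, 21, 16, 23.
The distinct values are {0, 1, 3, 5, 7, 8, 9, 11, 13, 15, 16, 17, 19, 21, 23}; there are 15 of them.

15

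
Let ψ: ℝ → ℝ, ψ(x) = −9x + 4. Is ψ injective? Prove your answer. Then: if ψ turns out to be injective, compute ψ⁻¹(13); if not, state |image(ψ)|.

-1

Recall that ψ is injective when ψ(x_1) = ψ(x_2) forces x_1 = x_2.
Suppose ψ(x_1) = ψ(x_2). Then −9x_1 + 4 = −9x_2 + 4, thus −9x_1 = −9x_2, therefore x_1 = x_2.
Hence ψ is injective.
Since ψ is injective, we compute ψ⁻¹(13) = (13 − 4)/(−9) = −1.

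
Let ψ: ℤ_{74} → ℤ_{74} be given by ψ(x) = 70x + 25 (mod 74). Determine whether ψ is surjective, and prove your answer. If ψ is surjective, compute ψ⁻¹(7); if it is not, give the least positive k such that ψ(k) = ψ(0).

37

Recall that ψ is surjective if every y in the codomain equals ψ(x) for some x in the domain.
Since gcd(70, 74) = 2, we have 70x ≡ 0 (mod 2) for all x, so ψ(x) ≡ 1 (mod 2).
But 0 ≢ 1 (mod 2), so 0 ∈ ℤ_{74} has no preimage. Therefore ψ is not surjective.
Since ψ is not surjective, we find the least positive k with ψ(k) = ψ(0): this means 70k ≡ 0 (mod 74), i.e. 74 ∣ 70k. Since gcd(70, 74) = 2, dividing through by 2 this holds exactly when 37 ∣ 35k, and as gcd(35, 37) = 1, exactly when 37 ∣ k.
The smallest positive such k is 37.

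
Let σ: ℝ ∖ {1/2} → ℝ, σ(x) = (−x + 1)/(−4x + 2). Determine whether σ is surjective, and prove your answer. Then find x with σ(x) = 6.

11/23

If σ(x) = 1/4, cross-multiplying gives −4(−x + 1) = −1(−4x + 2), which simplifies to −4 = −2 — false.  So 1/4 has no preimage and σ is not surjective.
Solving σ(x) = 6: cross-multiplying gives −x + 1 = 6(−4x + 2), which rearranges to 23x = 11, so x = 11/23.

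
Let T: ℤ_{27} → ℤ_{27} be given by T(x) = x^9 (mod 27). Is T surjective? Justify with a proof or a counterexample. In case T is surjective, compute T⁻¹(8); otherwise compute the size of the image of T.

T(0) = 0^9 = 0.
T(3): Repeated squaring mod 27: 3^1 ≡ 3, 3^2 ≡ 3² = 9, 3^4 ≡ 9² = 81 ≡ 0, 3^8 ≡ 0² = 0. Since 9 = 8 + 1, 3^9 ≡ 0·3: 0·3 = 0. So 3^9 ≡ 0 (mod 27).
So T(0) = T(3) = 0 while 0 ≠ 3, so T is not injective.
A non-injective map from the 27-element set ℤ_{27} to itself takes at most 26 distinct values, so it cannot be surjective. Hence T is not surjective.
Since T is not surjective, we determine |image(T)|. Computing x^9 mod 27 for each x (by repeated squaring, reducing mod 27 at every step), the values T(0), T(1), …, T(26) are: 0, 1, 26, 0, 1, 26, 0, 1, 26, 0, 1, 26, 0, 1, 26, 0, 1, 26, 0, 1, 26, 0, 1, 26, 0, 1, 26.
The distinct values are {0, 1, 26}; there are 3 of them.

3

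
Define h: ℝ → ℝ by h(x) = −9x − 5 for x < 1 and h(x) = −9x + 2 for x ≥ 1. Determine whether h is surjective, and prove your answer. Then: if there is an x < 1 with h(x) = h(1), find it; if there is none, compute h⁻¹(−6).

2/9

Both pieces are strictly decreasing (slopes −9 and −9), so each is injective on its own interval.
The left piece maps (−∞, 1) onto (−14, ∞); the right piece maps [1, ∞) onto (−∞, −7].
The union (−14, ∞) ∪ (−∞, −7] covers ℝ, so h is surjective.
For the follow-up: the images overlap, so an x < 1 with h(x) = h(1) exists. h(1) = −7; solving −9x − 5 = −7 for x < 1 gives x = (−7 + 5)/(−9) = 2/9.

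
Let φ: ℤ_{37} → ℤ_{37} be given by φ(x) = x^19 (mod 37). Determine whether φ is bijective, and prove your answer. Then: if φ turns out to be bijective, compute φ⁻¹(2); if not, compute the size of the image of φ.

35

Since 37 is prime, the nonzero elements of ℤ_{37} form a cyclic group of order 36.
As gcd(19, 36) = 1, raising to the 19th power is a bijection on this group: if x_1^19 ≡ x_2^19 then (x_1x_2^{−1})^19 = 1, and the only element of order dividing gcd(19, 36) = 1 is 1, so x_1 = x_2.
With φ(0) = 0 this makes φ injective on all of ℤ_{37}, hence bijective (finite equal-size domain and codomain). In particular φ is bijective.
Since φ is bijective, we find the preimage of 2. The inverse of x ↦ x^19 on (ℤ_{37})^× is x ↦ x^19, because 19·19 = 361 = 10·36 + 1 ≡ 1 (mod 36) and x^{36} = 1 for x ≠ 0 (Fermat). So φ⁻¹(2) = 2^19 mod 37.
Repeated squaring mod 37: 2^1 ≡ 2, 2^2 ≡ 2² = 4, 2^4 ≡ 4² = 16, 2^8 ≡ 16² = 256 ≡ 34, 2^16 ≡ 34² = 1156 ≡ 9. Since 19 = 16 + 2 + 1, 2^19 ≡ 9·4·2: 9·4 = 36, then 36·2 = 72 ≡ 35. So 2^19 ≡ 35 (mod 37).
Hence φ⁻¹(2) = 35.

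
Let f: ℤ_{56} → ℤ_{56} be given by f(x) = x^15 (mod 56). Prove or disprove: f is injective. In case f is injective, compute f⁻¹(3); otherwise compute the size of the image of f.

f(2): Repeated squaring mod 56: 2^1 ≡ 2, 2^2 ≡ 2² = 4, 2^4 ≡ 4² = 16, 2^8 ≡ 16² = 256 ≡ 32. Since 15 = 8 + 4 + 2 + 1, 2^15 ≡ 32·16·4·2: 32·16 = 512 ≡ 8, then 8·4 = 32, then 32·2 = 64 ≡ 8. So 2^15 ≡ 8 (mod 56).
f(4): Repeated squaring mod 56: 4^1 ≡ 4, 4^2 ≡ 4² = 16, 4^4 ≡ 16² = 256 ≡ 32, 4^8 ≡ 32² = 1024 ≡ 16. Since 15 = 8 + 4 + 2 + 1, 4^15 ≡ 16·32·16·4: 16·32 = 512 ≡ 8, then 8·16 = 128 ≡ 16, then 16·4 = 64 ≡ 8. So 4^15 ≡ 8 (mod 56).
So f(2) = f(4) = 8 while 2 ≠ 4, therefore f is not injective.
Since f is not injective, we determine |image(f)|. Computing x^15 mod 56 for each x (by repeated squaring, reducing mod 56 at every step), the values f(0), f(1), …, f(55) are: 0, 1, 8, 27, 8, 13, 48, 7, 8, 1, 48, 43, 48, 13, 0, 15, 8, 41, 8, 27, 48, 21, 8, 15, 48, 1, 48, 27, 0, 29, 8, 55, 8, 41, 48, 35, 8, 29, 48, 15, 48, 41, 0, 43, 8, 13, 8, 55, 48, 49, 8, 43, 48, 29, 48, 55.
The distinct values are {0, 1, 7, 8, 13, 15, 21, 27, 29, 35, 41, 43, 48, 49, 55}; there are 15 of them.

15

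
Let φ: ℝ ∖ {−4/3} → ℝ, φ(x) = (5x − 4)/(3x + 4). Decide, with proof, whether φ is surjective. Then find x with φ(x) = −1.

If φ(x) = 5/3, cross-multiplying gives 3(5x − 4) = 5(3x + 4), which simplifies to −12 = 20 — false.  So 5/3 has no preimage and φ is not surjective.
Solving φ(x) = −1: cross-multiplying gives 5x − 4 = −1(3x + 4), which rearranges to 8x = 0, so x = 0.

0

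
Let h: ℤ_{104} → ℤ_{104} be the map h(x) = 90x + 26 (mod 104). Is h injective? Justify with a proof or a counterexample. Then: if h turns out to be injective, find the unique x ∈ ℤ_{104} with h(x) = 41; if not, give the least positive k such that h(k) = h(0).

We have gcd(90, 104) = 2 > 1. Taking a = 0 and b = 52: h(0) = 26 and h(52) = 90·52 + 26 = 4706 ≡ 26 (mod 104).
So h(0) = h(52) while 0 ≠ 52, so h is not injective.
Since h is not injective, we find the least positive k with h(k) = h(0): this means 90k ≡ 0 (mod 104), i.e. 104 ∣ 90k. Since gcd(90, 104) = 2, dividing through by 2 this holds exactly when 52 ∣ 45k, and as gcd(45, 52) = 1, exactly when 52 ∣ k.
The smallest positive such k is 52.

52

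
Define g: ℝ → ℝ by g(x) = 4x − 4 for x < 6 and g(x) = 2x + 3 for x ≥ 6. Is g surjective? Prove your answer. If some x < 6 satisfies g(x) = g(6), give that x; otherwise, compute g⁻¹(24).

19/4

Both pieces are strictly increasing (slopes 4 and 2), so each is injective on its own interval.
The left piece maps (−∞, 6) onto (−∞, 20); the right piece maps [6, ∞) onto [15, ∞).
The union (−∞, 20) ∪ [15, ∞) covers ℝ, so g is surjective.
For the follow-up: the images overlap, so an x < 6 with g(x) = g(6) exists. g(6) = 15; solving 4x − 4 = 15 for x < 6 gives x = (15 + 4)/4 = 19/4.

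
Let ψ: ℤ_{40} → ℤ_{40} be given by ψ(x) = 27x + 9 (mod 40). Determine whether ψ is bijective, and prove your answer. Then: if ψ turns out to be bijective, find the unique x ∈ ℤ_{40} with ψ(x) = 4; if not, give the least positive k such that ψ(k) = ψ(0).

Recall that injectivity means: for all a, b in the domain, ψ(a) = ψ(b) implies a = b.
If ψ(a) = ψ(b), then 27a ≡ 27b (mod 40). Because gcd(27, 40) = 1, we may cancel 27 to get a ≡ b (mod 40).
We now compute 27⁻¹ mod 40 explicitly. Euclid's algorithm: 40 = 1·27 + 13, 27 = 2·13 + 1; back-substituting gives 1 = 3·27 − 2·40, so 27⁻¹ ≡ 3 (mod 40).
Then y ↦ 3(y − 9) is a two-sided inverse to ψ, so every y ∈ ℤ_{40} has a preimage.
So ψ is bijective.
Since ψ is bijective, we find ψ⁻¹(4): we need 27x ≡ 4 − 9 ≡ 35 (mod 40). Using 27⁻¹ = 3: x ≡ 3·35 = 105 = 2·40 + 25, so x = 25.
Check: ψ(25) = 27·25 + 9 = 684 = 17·40 + 4 ≡ 4 (mod 40).

25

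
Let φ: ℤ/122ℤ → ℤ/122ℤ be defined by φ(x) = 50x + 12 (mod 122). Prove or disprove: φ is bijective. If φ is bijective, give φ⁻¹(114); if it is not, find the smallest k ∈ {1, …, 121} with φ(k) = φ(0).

61

Recall: φ is injective if φ(x_1) = φ(x_2) implies x_1 = x_2.
We have gcd(50, 122) = 2 > 1. Taking x_1 = 0 and x_2 = 61: φ(0) = 12 and φ(61) = 50·61 + 12 = 3062 ≡ 12 (mod 122).
So φ(0) = φ(61) while 0 ≠ 61, hence φ is not injective, hence not bijective.
Since φ is not bijective, we find the least positive k with φ(k) = φ(0): this means 50k ≡ 0 (mod 122), i.e. 122 ∣ 50k. Since gcd(50, 122) = 2, dividing through by 2 this holds exactly when 61 ∣ 25k, and as gcd(25, 61) = 1, exactly when 61 ∣ k.
The smallest positive such k is 61.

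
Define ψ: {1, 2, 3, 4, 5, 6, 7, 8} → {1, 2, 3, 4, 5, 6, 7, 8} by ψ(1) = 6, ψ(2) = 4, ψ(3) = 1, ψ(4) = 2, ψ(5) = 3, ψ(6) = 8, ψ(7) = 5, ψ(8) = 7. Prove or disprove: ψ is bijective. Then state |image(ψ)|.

The values 6, 4, 1, 2, 3, 8, 5, 7 are a permutation of {1, 2, 3, 4, 5, 6, 7, 8}: each element appears exactly once.
So ψ is injective and surjective, hence bijective.
The image of ψ is {1, 2, 3, 4, 5, 6, 7, 8}, which has 8 elements.

8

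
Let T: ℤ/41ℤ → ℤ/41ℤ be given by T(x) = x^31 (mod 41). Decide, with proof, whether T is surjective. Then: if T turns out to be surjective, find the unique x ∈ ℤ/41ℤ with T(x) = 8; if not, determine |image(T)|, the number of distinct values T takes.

33

Since 41 is prime, the nonzero elements of ℤ/41ℤ form a cyclic group of order 40.
As gcd(31, 40) = 1, raising to the 31st power is a bijection on this group: if s^31 ≡ t^31 then (st^{−1})^31 = 1, and the only element of order dividing gcd(31, 40) = 1 is 1, so s = t.
With T(0) = 0 this makes T injective on all of ℤ/41ℤ, hence bijective (finite equal-size domain and codomain). In particular T is surjective.
Since T is surjective, we find the preimage of 8. The inverse of x ↦ x^31 on (ℤ/41ℤ)^× is x ↦ x^31, because 31·31 = 961 = 24·40 + 1 ≡ 1 (mod 40) and x^{40} = 1 for x ≠ 0 (Fermat). So T⁻¹(8) = 8^31 mod 41.
Repeated squaring mod 41: 8^1 ≡ 8, 8^2 ≡ 8² = 64 ≡ 23, 8^4 ≡ 23² = 529 ≡ 37, 8^8 ≡ 37² = 1369 ≡ 16, 8^16 ≡ 16² = 256 ≡ 10. Since 31 = 16 + 8 + 4 + 2 + 1, 8^31 ≡ 10·16·37·23·8: 10·16 = 160 ≡ 37, then 37·37 = 1369 ≡ 16, then 16·23 = 368 ≡ 40, then 40·8 = 320 ≡ 33. So 8^31 ≡ 33 (mod 41).
Hence T⁻¹(8) = 33.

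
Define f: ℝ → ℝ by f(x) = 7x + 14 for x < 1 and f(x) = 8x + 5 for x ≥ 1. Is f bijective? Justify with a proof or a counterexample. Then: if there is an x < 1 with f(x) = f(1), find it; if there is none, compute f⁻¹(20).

-1/7

Both pieces are strictly increasing (slopes 7 and 8), so each is injective on its own interval.
The left piece maps (−∞, 1) onto (−∞, 21); the right piece maps [1, ∞) onto [13, ∞).
These images overlap. In particular f(1) = 13 (right piece), and solving 7x + 14 = 13 on the left piece gives x = −1/7 < 1.
So f(−1/7) = f(1) with −1/7 ≠ 1, and f is not injective, hence not bijective. This x = −1/7 is the requested value below 1.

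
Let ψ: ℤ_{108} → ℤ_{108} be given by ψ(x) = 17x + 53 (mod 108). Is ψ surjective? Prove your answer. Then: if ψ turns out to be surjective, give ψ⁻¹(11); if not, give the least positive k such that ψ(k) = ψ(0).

42

By definition, surjectivity means every element of the codomain has a preimage under ψ.
Since gcd(17, 108) = 1, 17 is invertible modulo 108. Euclid's algorithm: 108 = 6·17 + 6, 17 = 2·6 + 5, 6 = 1·5 + 1; back-substituting gives 1 = 89·17 − 14·108, so 17⁻¹ ≡ 89 (mod 108).
For any y ∈ ℤ_{108}, x = 89(y − 53) mod 108 satisfies ψ(x) = 17·89(y − 53) + 53 ≡ y (since 17·89 ≡ 1 mod 108). So every y has a preimage.
Therefore ψ is surjective.
Since ψ is surjective, we find ψ⁻¹(11): we need 17x ≡ 11 − 53 ≡ 66 (mod 108). Using 17⁻¹ = 89: x ≡ 89·66 = 5874 = 54·108 + 42, so x = 42.
Check: ψ(42) = 17·42 + 53 = 767 = 7·108 + 11 ≡ 11 (mod 108).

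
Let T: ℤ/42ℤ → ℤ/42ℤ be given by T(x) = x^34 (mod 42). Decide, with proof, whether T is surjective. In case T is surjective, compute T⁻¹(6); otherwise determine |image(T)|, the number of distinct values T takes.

16

T(4): Repeated squaring mod 42: 4^1 ≡ 4, 4^2 ≡ 4² = 16, 4^4 ≡ 16² = 256 ≡ 4, 4^8 ≡ 4² = 16, 4^16 ≡ 16² = 256 ≡ 4, 4^32 ≡ 4² = 16. Since 34 = 32 + 2, 4^34 ≡ 16·16: 16·16 = 256 ≡ 4. So 4^34 ≡ 4 (mod 42).
T(10): Repeated squaring mod 42: 10^1 ≡ 10, 10^2 ≡ 10² = 100 ≡ 16, 10^4 ≡ 16² = 256 ≡ 4, 10^8 ≡ 4² = 16, 10^16 ≡ 16² = 256 ≡ 4, 10^32 ≡ 4² = 16. Since 34 = 32 + 2, 10^34 ≡ 16·16: 16·16 = 256 ≡ 4. So 10^34 ≡ 4 (mod 42).
So T(4) = T(10) = 4 while 4 ≠ 10, thus T is not injective.
A non-injective map from the 42-element set ℤ/42ℤ to itself takes at most 41 distinct values, so it cannot be surjective. Therefore T is not surjective.
Since T is not surjective, we determine |image(T)|. Computing x^34 mod 42 for each x (by repeated squaring, reducing mod 42 at every step), the values T(0), T(1), …, T(41) are: 0, 1, 16, 39, 4, 37, 36, 7, 22, 9, 4, 25, 30, 1, 28, 15, 16, 25, 18, 37, 22, 21, 22, 37, 18, 25, 16, 15, 28, 1, 30, 25, 4, 9, 22, 7, 36, 37, 4, 39, 16, 1.
The distinct values are {0, 1, 4, 7, 9, 15, 16, 18, 21, 22, 25, 28, 30, 36, 37, 39}; there are 16 of them.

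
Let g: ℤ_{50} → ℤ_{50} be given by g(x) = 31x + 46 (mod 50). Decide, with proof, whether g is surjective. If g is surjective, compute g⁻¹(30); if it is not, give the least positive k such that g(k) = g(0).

Since gcd(31, 50) = 1, 31 is invertible modulo 50. Euclid's algorithm: 50 = 1·31 + 19, 31 = 1·19 + 12, 19 = 1·12 + 7, 12 = 1·7 + 5, 7 = 1·5 + 2, 5 = 2·2 + 1; back-substituting gives 1 = 21·31 − 13·50, so 31⁻¹ ≡ 21 (mod 50).
Then y ↦ 21(y − 46) is a two-sided inverse to g, so every y ∈ ℤ_{50} has a preimage.
Therefore g is surjective.
Since g is surjective, we compute g⁻¹(30): solve 31x + 46 ≡ 30 (mod 50), i.e. 31x ≡ 34 (mod 50).
Multiplying by 31⁻¹ = 21 gives x ≡ 21·34 = 714 = 14·50 + 14 ≡ 14 (mod 50).
Check: g(14) = 31·14 + 46 = 480 = 9·50 + 30 ≡ 30 (mod 50).

14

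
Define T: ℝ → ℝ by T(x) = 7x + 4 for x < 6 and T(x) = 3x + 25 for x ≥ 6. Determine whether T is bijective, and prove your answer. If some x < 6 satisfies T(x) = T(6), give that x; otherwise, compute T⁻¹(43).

39/7

Both pieces are strictly increasing (slopes 7 and 3), so each is injective on its own interval.
The left piece maps (−∞, 6) onto (−∞, 46); the right piece maps [6, ∞) onto [43, ∞).
These images overlap. In particular T(6) = 43 (right piece), and solving 7x + 4 = 43 on the left piece gives x = 39/7 < 6.
So T(39/7) = T(6) with 39/7 ≠ 6, and T is not injective, hence not bijective. This x = 39/7 is the requested value below 6.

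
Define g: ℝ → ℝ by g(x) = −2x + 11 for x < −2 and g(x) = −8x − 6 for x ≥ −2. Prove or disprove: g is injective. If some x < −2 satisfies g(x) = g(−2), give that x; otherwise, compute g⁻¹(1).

-7/8

Both pieces are strictly decreasing (slopes −2 and −8), so each is injective on its own interval.
The left piece maps (−∞, −2) onto (15, ∞); the right piece maps [−2, ∞) onto (−∞, 10].
These images are disjoint, so no value is attained by both pieces. So g is injective.
Because the two images are disjoint, no x < −2 has g(x) = g(−2), so we compute g⁻¹(1): 1 lies in (−∞, 10], so solve −8x − 6 = 1: x = (1 + 6)/(−8) = −7/8.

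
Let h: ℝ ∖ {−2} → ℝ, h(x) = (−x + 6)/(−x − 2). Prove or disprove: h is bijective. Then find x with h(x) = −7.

-1

If h(x) = 1, cross-multiplying gives −1(−x + 6) = −1(−x − 2), which simplifies to −6 = 2 — false.  So 1 has no preimage and h is not surjective.
Therefore h is not bijective.
Solving h(x) = −7: cross-multiplying gives −x + 6 = −7(−x − 2), which rearranges to −8x = 8, so x = −1.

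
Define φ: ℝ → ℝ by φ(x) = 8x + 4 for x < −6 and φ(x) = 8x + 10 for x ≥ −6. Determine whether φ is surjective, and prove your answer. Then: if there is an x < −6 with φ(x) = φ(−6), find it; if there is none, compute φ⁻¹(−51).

-55/8

Both pieces are strictly increasing (slopes 8 and 8), so each is injective on its own interval.
The left piece maps (−∞, −6) onto (−∞, −44); the right piece maps [−6, ∞) onto [−38, ∞).
The union (−∞, −44) ∪ [−38, ∞) omits the interval between −44 and −38; in particular −44 has no preimage. So φ is not surjective.
Because the two images are disjoint, no x < −6 has φ(x) = φ(−6), so we compute φ⁻¹(−51): −51 lies in (−∞, −44), so solve 8x + 4 = −51: x = (−51 − 4)/8 = −55/8.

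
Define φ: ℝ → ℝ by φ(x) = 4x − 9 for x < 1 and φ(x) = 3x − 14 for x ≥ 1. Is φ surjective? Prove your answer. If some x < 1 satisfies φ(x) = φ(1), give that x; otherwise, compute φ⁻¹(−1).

Both pieces are strictly increasing (slopes 4 and 3), so each is injective on its own interval.
The left piece maps (−∞, 1) onto (−∞, −5); the right piece maps [1, ∞) onto [−11, ∞).
The union (−∞, −5) ∪ [−11, ∞) covers ℝ, so φ is surjective.
For the follow-up: the images overlap, so an x < 1 with φ(x) = φ(1) exists. φ(1) = −11; solving 4x − 9 = −11 for x < 1 gives x = (−11 + 9)/4 = −1/2.

-1/2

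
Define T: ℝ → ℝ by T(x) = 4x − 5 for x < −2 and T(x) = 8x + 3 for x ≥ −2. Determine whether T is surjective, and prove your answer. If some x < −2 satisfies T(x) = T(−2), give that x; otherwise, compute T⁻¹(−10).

-13/8

Both pieces are strictly increasing (slopes 4 and 8), so each is injective on its own interval.
The left piece maps (−∞, −2) onto (−∞, −13); the right piece maps [−2, ∞) onto [−13, ∞).
These images together cover ℝ, so T is surjective.
Because the two images are disjoint, no x < −2 has T(x) = T(−2), so we compute T⁻¹(−10): −10 lies in [−13, ∞), so solve 8x + 3 = −10: x = (−10 − 3)/8 = −13/8.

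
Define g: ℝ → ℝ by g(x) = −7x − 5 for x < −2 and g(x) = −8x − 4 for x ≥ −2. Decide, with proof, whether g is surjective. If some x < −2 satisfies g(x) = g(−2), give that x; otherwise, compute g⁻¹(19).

Both pieces are strictly decreasing (slopes −7 and −8), so each is injective on its own interval.
The left piece maps (−∞, −2) onto (9, ∞); the right piece maps [−2, ∞) onto (−∞, 12].
The union (9, ∞) ∪ (−∞, 12] covers ℝ, so g is surjective.
For the follow-up: the images overlap, so an x < −2 with g(x) = g(−2) exists. g(−2) = 12; solving −7x − 5 = 12 for x < −2 gives x = (12 + 5)/(−7) = −17/7.

-17/7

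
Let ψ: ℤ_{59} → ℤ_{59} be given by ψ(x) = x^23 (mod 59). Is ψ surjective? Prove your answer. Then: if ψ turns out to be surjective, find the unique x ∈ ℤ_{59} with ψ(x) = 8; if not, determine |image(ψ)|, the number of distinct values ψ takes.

Since 59 is prime, the nonzero elements of ℤ_{59} form a cyclic group of order 58.
As gcd(23, 58) = 1, raising to the 23rd power is a bijection on this group: if a^23 ≡ b^23 then (ab^{−1})^23 = 1, and the only element of order dividing gcd(23, 58) = 1 is 1, so a = b.
With ψ(0) = 0 this makes ψ injective on all of ℤ_{59}, hence bijective (finite equal-size domain and codomain). In particular ψ is surjective.
Since ψ is surjective, we find the preimage of 8. The inverse of x ↦ x^23 on (ℤ_{59})^× is x ↦ x^53, because 23·53 = 1219 = 21·58 + 1 ≡ 1 (mod 58) and x^{58} = 1 for x ≠ 0 (Fermat). So ψ⁻¹(8) = 8^53 mod 59.
Repeated squaring mod 59: 8^1 ≡ 8, 8^2 ≡ 8² = 64 ≡ 5, 8^4 ≡ 5² = 25, 8^8 ≡ 25² = 625 ≡ 35, 8^16 ≡ 35² = 1225 ≡ 45, 8^32 ≡ 45² = 2025 ≡ 19. Since 53 = 32 + 16 + 4 + 1, 8^53 ≡ 19·45·25·8: 19·45 = 855 ≡ 29, then 29·25 = 725 ≡ 17, then 17·8 = 136 ≡ 18. So 8^53 ≡ 18 (mod 59).
Hence ψ⁻¹(8) = 18.

18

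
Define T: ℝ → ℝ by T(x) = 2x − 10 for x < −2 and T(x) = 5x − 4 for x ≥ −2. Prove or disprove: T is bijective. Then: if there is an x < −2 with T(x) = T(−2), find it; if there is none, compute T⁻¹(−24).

Both pieces are strictly increasing (slopes 2 and 5), so each is injective on its own interval.
The left piece maps (−∞, −2) onto (−∞, −14); the right piece maps [−2, ∞) onto [−14, ∞).
Since −14 = −14, the images partition ℝ: T is injective and surjective, hence bijective.
Because the two images are disjoint, no x < −2 has T(x) = T(−2), so we compute T⁻¹(−24): −24 lies in (−∞, −14), so solve 2x − 10 = −24: x = (−24 + 10)/2 = −7.

-7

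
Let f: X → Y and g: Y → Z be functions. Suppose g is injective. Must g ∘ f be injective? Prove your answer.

not injective

No. Take X = {1, 2}, Y = Z = {1, 2, 3, 4}, f(1) = f(2) = 1, and g = identity (injective).
Then (g ∘ f)(1) = (g ∘ f)(2) = 1 with 1 ≠ 2, so g ∘ f is not injective.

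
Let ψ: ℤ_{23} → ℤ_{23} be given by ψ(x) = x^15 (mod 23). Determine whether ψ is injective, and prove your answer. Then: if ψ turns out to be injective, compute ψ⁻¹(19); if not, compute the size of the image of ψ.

Since 23 is prime, the nonzero elements of ℤ_{23} form a cyclic group of order 22.
As gcd(15, 22) = 1, raising to the 15th power is a bijection on this group: if u^15 ≡ v^15 then (uv^{−1})^15 = 1, and the only element of order dividing gcd(15, 22) = 1 is 1, so u = v.
With ψ(0) = 0 this makes ψ injective on all of ℤ_{23}, hence bijective (finite equal-size domain and codomain). In particular ψ is injective.
Since ψ is injective, we find the preimage of 19. The inverse of x ↦ x^15 on (ℤ_{23})^× is x ↦ x^3, because 15·3 = 45 = 2·22 + 1 ≡ 1 (mod 22) and x^{22} = 1 for x ≠ 0 (Fermat). So ψ⁻¹(19) = 19^3 mod 23.
Repeated squaring mod 23: 19^1 ≡ 19, 19^2 ≡ 19² = 361 ≡ 16. Since 3 = 2 + 1, 19^3 ≡ 16·19: 16·19 = 304 ≡ 5. So 19^3 ≡ 5 (mod 23).
Hence ψ⁻¹(19) = 5.

5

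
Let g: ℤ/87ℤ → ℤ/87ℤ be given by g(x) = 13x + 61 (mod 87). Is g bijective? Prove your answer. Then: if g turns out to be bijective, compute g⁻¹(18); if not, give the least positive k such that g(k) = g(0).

77

If g(s) = g(t), then 13s ≡ 13t (mod 87). Because gcd(13, 87) = 1, we may cancel 13 to get s ≡ t (mod 87).
We now compute 13⁻¹ mod 87 explicitly. Euclid's algorithm: 87 = 6·13 + 9, 13 = 1·9 + 4, 9 = 2·4 + 1; back-substituting gives 1 = 67·13 − 10·87, so 13⁻¹ ≡ 67 (mod 87).
Then y ↦ 67(y − 61) is a two-sided inverse to g, so every y ∈ ℤ/87ℤ has a preimage.
Therefore g is bijective.
Since g is bijective, we find g⁻¹(18): we need 13x ≡ 18 − 61 ≡ 44 (mod 87). Using 13⁻¹ = 67: x ≡ 67·44 = 2948 = 33·87 + 77, so x = 77.
Check: g(77) = 13·77 + 61 = 1062 = 12·87 + 18 ≡ 18 (mod 87).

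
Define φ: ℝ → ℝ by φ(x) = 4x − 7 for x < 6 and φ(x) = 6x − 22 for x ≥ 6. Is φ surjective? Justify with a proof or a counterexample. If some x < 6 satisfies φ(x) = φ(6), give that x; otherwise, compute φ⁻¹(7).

Both pieces are strictly increasing (slopes 4 and 6), so each is injective on its own interval.
The left piece maps (−∞, 6) onto (−∞, 17); the right piece maps [6, ∞) onto [14, ∞).
The union (−∞, 17) ∪ [14, ∞) covers ℝ, so φ is surjective.
For the follow-up: the images overlap, so an x < 6 with φ(x) = φ(6) exists. φ(6) = 14; solving 4x − 7 = 14 for x < 6 gives x = (14 + 7)/4 = 21/4.

21/4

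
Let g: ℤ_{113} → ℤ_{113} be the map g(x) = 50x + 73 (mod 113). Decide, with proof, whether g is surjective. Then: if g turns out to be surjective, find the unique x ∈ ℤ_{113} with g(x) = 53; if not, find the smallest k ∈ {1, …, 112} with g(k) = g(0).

90

Recall: surjectivity means every element of the codomain has a preimage under g.
Since gcd(50, 113) = 1, 50 is invertible modulo 113. Euclid's algorithm: 113 = 2·50 + 13, 50 = 3·13 + 11, 13 = 1·11 + 2, 11 = 5·2 + 1; back-substituting gives 1 = 52·50 − 23·113, so 50⁻¹ ≡ 52 (mod 113).
For any y ∈ ℤ_{113}, x = 52(y − 73) mod 113 satisfies g(x) = 50·52(y − 73) + 73 ≡ y (since 50·52 ≡ 1 mod 113). So every y has a preimage.
Thus g is surjective.
Since g is surjective, we compute g⁻¹(53): solve 50x + 73 ≡ 53 (mod 113), i.e. 50x ≡ 93 (mod 113).
Multiplying by 50⁻¹ = 52 gives x ≡ 52·93 = 4836 = 42·113 + 90 ≡ 90 (mod 113).
Check: g(90) = 50·90 + 73 = 4573 = 40·113 + 53 ≡ 53 (mod 113).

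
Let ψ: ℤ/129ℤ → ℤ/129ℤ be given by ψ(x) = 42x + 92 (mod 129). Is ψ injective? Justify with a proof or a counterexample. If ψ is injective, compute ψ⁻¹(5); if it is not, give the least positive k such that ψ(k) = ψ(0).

43

We have gcd(42, 129) = 3 > 1. Taking a = 0 and b = 43: ψ(0) = 92 and ψ(43) = 42·43 + 92 = 1898 ≡ 92 (mod 129).
So ψ(0) = ψ(43) while 0 ≠ 43, therefore ψ is not injective.
Since ψ is not injective, we find the least positive k with ψ(k) = ψ(0): this means 42k ≡ 0 (mod 129), i.e. 129 ∣ 42k. Since gcd(42, 129) = 3, dividing through by 3 this holds exactly when 43 ∣ 14k, and as gcd(14, 43) = 1, exactly when 43 ∣ k.
The smallest positive such k is 43.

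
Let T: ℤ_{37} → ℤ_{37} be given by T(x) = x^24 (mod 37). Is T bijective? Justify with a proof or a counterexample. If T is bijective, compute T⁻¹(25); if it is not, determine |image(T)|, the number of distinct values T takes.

4

T(3): Repeated squaring mod 37: 3^1 ≡ 3, 3^2 ≡ 3² = 9, 3^4 ≡ 9² = 81 ≡ 7, 3^8 ≡ 7² = 49 ≡ 12, 3^16 ≡ 12² = 144 ≡ 33. Since 24 = 16 + 8, 3^24 ≡ 33·12: 33·12 = 396 ≡ 26. So 3^24 ≡ 26 (mod 37).
T(4): Repeated squaring mod 37: 4^1 ≡ 4, 4^2 ≡ 4² = 16, 4^4 ≡ 16² = 256 ≡ 34, 4^8 ≡ 34² = 1156 ≡ 9, 4^16 ≡ 9² = 81 ≡ 7. Since 24 = 16 + 8, 4^24 ≡ 7·9: 7·9 = 63 ≡ 26. So 4^24 ≡ 26 (mod 37).
So T(3) = T(4) = 26 while 3 ≠ 4, therefore T is not injective, hence not bijective.
Since T is not bijective, we determine |image(T)|. Computing x^24 mod 37 for each x (by repeated squaring, reducing mod 37 at every step), the values T(0), T(1), …, T(36) are: 0, 1, 10, 26, 26, 26, 1, 26, 1, 10, 1, 1, 10, 26, 1, 10, 10, 10, 26, 26, 10, 10, 10, 1, 26, 10, 1, 1, 10, 1, 26, 1, 26, 26, 26, 10, 1.
The distinct values are {0, 1, 10, 26}; there are 4 of them.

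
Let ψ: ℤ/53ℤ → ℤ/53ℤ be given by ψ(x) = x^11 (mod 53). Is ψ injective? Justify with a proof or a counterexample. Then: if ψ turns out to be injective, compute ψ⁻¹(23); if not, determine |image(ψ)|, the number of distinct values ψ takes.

Since 53 is prime, the nonzero elements of ℤ/53ℤ form a cyclic group of order 52.
As gcd(11, 52) = 1, raising to the 11th power is a bijection on this group: if x_1^11 ≡ x_2^11 then (x_1x_2^{−1})^11 = 1, and the only element of order dividing gcd(11, 52) = 1 is 1, so x_1 = x_2.
With ψ(0) = 0 this makes ψ injective on all of ℤ/53ℤ, hence bijective (finite equal-size domain and codomain). In particular ψ is injective.
Since ψ is injective, we find the preimage of 23. The inverse of x ↦ x^11 on (ℤ/53ℤ)^× is x ↦ x^19, because 11·19 = 209 = 4·52 + 1 ≡ 1 (mod 52) and x^{52} = 1 for x ≠ 0 (Fermat). So ψ⁻¹(23) = 23^19 mod 53.
Repeated squaring mod 53: 23^1 ≡ 23, 23^2 ≡ 23² = 529 ≡ 52, 23^4 ≡ 52² = 2704 ≡ 1, 23^8 ≡ 1² = 1, 23^16 ≡ 1² = 1. Since 19 = 16 + 2 + 1, 23^19 ≡ 1·52·23: 1·52 = 52, then 52·23 = 1196 ≡ 30. So 23^19 ≡ 30 (mod 53).
Hence ψ⁻¹(23) = 30.

30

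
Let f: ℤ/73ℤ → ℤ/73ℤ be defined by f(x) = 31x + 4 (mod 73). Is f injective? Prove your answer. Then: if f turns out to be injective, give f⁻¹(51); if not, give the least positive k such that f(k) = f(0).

18

Suppose f(u) = f(v) in ℤ/73ℤ. Then 31u + 4 ≡ 31v + 4 (mod 73), hence 31(u − v) ≡ 0 (mod 73).
Since gcd(31, 73) = 1, 31 is invertible modulo 73, therefore u − v ≡ 0 (mod 73), i.e. u = v.
Hence f is injective.
We now compute 31⁻¹ mod 73 explicitly. Euclid's algorithm: 73 = 2·31 + 11, 31 = 2·11 + 9, 11 = 1·9 + 2, 9 = 4·2 + 1; back-substituting gives 1 = 33·31 − 14·73, so 31⁻¹ ≡ 33 (mod 73).
Since f is injective, we find f⁻¹(51): we need 31x ≡ 51 − 4 ≡ 47 (mod 73). Using 31⁻¹ = 33: x ≡ 33·47 = 1551 = 21·73 + 18, so x = 18.
Check: f(18) = 31·18 + 4 = 562 = 7·73 + 51 ≡ 51 (mod 73).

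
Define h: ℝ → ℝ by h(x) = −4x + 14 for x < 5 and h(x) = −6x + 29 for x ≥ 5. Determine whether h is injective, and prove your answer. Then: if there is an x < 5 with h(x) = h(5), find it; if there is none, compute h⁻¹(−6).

Both pieces are strictly decreasing (slopes −4 and −6), so each is injective on its own interval.
The left piece maps (−∞, 5) onto (−6, ∞); the right piece maps [5, ∞) onto (−∞, −1].
These images overlap. In particular h(5) = −1 (right piece), and solving −4x + 14 = −1 on the left piece gives x = 15/4 < 5.
So h(15/4) = h(5) with 15/4 ≠ 5, and h is not injective. This x = 15/4 is the requested value below 5.

15/4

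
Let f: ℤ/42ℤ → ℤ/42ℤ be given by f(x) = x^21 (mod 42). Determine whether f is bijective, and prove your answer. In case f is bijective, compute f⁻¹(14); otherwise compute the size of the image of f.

18

f(2): Repeated squaring mod 42: 2^1 ≡ 2, 2^2 ≡ 2² = 4, 2^4 ≡ 4² = 16, 2^8 ≡ 16² = 256 ≡ 4, 2^16 ≡ 4² = 16. Since 21 = 16 + 4 + 1, 2^21 ≡ 16·16·2: 16·16 = 256 ≡ 4, then 4·2 = 8. So 2^21 ≡ 8 (mod 42).
f(8): Repeated squaring mod 42: 8^1 ≡ 8, 8^2 ≡ 8² = 64 ≡ 22, 8^4 ≡ 22² = 484 ≡ 22, 8^8 ≡ 22² = 484 ≡ 22, 8^16 ≡ 22² = 484 ≡ 22. Since 21 = 16 + 4 + 1, 8^21 ≡ 22·22·8: 22·22 = 484 ≡ 22, then 22·8 = 176 ≡ 8. So 8^21 ≡ 8 (mod 42).
So f(2) = f(8) = 8 while 2 ≠ 8, hence f is not injective, hence not bijective.
Since f is not bijective, we determine |image(f)|. Computing x^21 mod 42 for each x (by repeated squaring, reducing mod 42 at every step), the values f(0), f(1), …, f(41) are: 0, 1, 8, 27, 22, 41, 6, 7, 8, 15, 34, 29, 6, 13, 14, 15, 22, 41, 36, 13, 20, 21, 22, 29, 6, 1, 20, 27, 28, 29, 36, 13, 8, 27, 34, 35, 36, 1, 20, 15, 34, 41.
The distinct values are {0, 1, 6, 7, 8, 13, 14, 15, 20, 21, 22, 27, 28, 29, 34, 35, 36, 41}; there are 18 of them.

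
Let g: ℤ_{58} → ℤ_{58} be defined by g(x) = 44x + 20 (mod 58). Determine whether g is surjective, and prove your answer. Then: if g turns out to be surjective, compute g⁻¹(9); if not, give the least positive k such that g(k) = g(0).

Since gcd(44, 58) = 2, we have 44x ≡ 0 (mod 2) for all x, so g(x) ≡ 0 (mod 2).
But 1 ≢ 0 (mod 2), so 1 ∈ ℤ_{58} has no preimage. Hence g is not surjective.
Since g is not surjective, we find the least positive k with g(k) = g(0): this means 44k ≡ 0 (mod 58), i.e. 58 ∣ 44k. Since gcd(44, 58) = 2, dividing through by 2 this holds exactly when 29 ∣ 22k, and as gcd(22, 29) = 1, exactly when 29 ∣ k.
The smallest positive such k is 29.

29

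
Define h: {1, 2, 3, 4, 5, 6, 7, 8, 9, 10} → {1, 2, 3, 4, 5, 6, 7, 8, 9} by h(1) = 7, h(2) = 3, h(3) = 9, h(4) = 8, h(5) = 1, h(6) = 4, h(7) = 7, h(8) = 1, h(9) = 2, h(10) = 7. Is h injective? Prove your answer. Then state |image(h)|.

h(1) = 7 = h(7) with 1 ≠ 7, so h is not injective.
The image of h is {1, 2, 3, 4, 7, 8, 9}, which has 7 elements.

7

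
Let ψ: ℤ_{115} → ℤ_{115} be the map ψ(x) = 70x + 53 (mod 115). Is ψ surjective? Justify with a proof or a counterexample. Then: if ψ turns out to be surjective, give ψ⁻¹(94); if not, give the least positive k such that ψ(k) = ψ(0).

23

Recall: surjectivity means every element of the codomain has a preimage under ψ.
Since gcd(70, 115) = 5, we have 70x ≡ 0 (mod 5) for all x, so ψ(x) ≡ 3 (mod 5).
But 0 ≢ 3 (mod 5), so 0 ∈ ℤ_{115} has no preimage. So ψ is not surjective.
Since ψ is not surjective, we find the least positive k with ψ(k) = ψ(0): this means 70k ≡ 0 (mod 115), i.e. 115 ∣ 70k. Since gcd(70, 115) = 5, dividing through by 5 this holds exactly when 23 ∣ 14k, and as gcd(14, 23) = 1, exactly when 23 ∣ k.
The smallest positive such k is 23.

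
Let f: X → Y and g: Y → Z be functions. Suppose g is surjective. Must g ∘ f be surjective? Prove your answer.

No. Take X = {1}, Y = Z = {1, 2, 3}, f(1) = 1, and g = identity (surjective).
Then (g ∘ f)(1) = 1, and 3 ∈ Z has no preimage under g ∘ f, so g ∘ f is not surjective.

not surjective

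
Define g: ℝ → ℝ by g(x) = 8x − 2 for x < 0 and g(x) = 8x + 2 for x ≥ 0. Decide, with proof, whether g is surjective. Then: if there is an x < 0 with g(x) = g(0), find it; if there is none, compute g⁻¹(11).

9/8

Both pieces are strictly increasing (slopes 8 and 8), so each is injective on its own interval.
The left piece maps (−∞, 0) onto (−∞, −2); the right piece maps [0, ∞) onto [2, ∞).
The union (−∞, −2) ∪ [2, ∞) omits the interval between −2 and 2; in particular −2 has no preimage. So g is not surjective.
Because the two images are disjoint, no x < 0 has g(x) = g(0), so we compute g⁻¹(11): 11 lies in [2, ∞), so solve 8x + 2 = 11: x = (11 − 2)/8 = 9/8.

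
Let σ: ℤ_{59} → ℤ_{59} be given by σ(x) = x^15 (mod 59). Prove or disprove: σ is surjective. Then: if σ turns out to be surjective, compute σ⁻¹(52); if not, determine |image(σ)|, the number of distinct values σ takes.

10

Since 59 is prime, the nonzero elements of ℤ_{59} form a cyclic group of order 58.
As gcd(15, 58) = 1, raising to the 15th power is a bijection on this group: if s^15 ≡ t^15 then (st^{−1})^15 = 1, and the only element of order dividing gcd(15, 58) = 1 is 1, so s = t.
With σ(0) = 0 this makes σ injective on all of ℤ_{59}, hence bijective (finite equal-size domain and codomain). In particular σ is surjective.
Since σ is surjective, we find the preimage of 52. The inverse of x ↦ x^15 on (ℤ_{59})^× is x ↦ x^31, because 15·31 = 465 = 8·58 + 1 ≡ 1 (mod 58) and x^{58} = 1 for x ≠ 0 (Fermat). So σ⁻¹(52) = 52^31 mod 59.
Repeated squaring mod 59: 52^1 ≡ 52, 52^2 ≡ 52² = 2704 ≡ 49, 52^4 ≡ 49² = 2401 ≡ 41, 52^8 ≡ 41² = 1681 ≡ 29, 52^16 ≡ 29² = 841 ≡ 15. Since 31 = 16 + 8 + 4 + 2 + 1, 52^31 ≡ 15·29·41·49·52: 15·29 = 435 ≡ 22, then 22·41 = 902 ≡ 17, then 17·49 = 833 ≡ 7, then 7·52 = 364 ≡ 10. So 52^31 ≡ 10 (mod 59).
Hence σ⁻¹(52) = 10.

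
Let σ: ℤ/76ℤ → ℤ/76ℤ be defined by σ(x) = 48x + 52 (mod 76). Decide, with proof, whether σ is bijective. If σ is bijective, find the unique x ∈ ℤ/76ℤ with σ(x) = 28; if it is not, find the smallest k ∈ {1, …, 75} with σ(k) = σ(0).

19

By definition, σ is injective if σ(a) = σ(b) implies a = b.
We have gcd(48, 76) = 4 > 1. Taking a = 0 and b = 19: σ(0) = 52 and σ(19) = 48·19 + 52 = 964 ≡ 52 (mod 76).
So σ(0) = σ(19) while 0 ≠ 19, so σ is not injective, hence not bijective.
Since σ is not bijective, we find the least positive k with σ(k) = σ(0): this means 48k ≡ 0 (mod 76), i.e. 76 ∣ 48k. Since gcd(48, 76) = 4, dividing through by 4 this holds exactly when 19 ∣ 12k, and as gcd(12, 19) = 1, exactly when 19 ∣ k.
The smallest positive such k is 19.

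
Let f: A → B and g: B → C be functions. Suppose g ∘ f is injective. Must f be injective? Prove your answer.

Suppose f(x_1) = f(x_2). Applying g: (g ∘ f)(x_1) = (g ∘ f)(x_2). Since g ∘ f is injective, x_1 = x_2. So f is injective.

injective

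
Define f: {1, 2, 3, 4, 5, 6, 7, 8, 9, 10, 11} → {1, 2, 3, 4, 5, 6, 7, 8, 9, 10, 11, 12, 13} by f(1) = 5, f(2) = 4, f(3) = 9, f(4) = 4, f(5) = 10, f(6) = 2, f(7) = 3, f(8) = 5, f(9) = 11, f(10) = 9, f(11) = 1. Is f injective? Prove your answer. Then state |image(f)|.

f(2) = 4 = f(4) with 2 ≠ 4, so f is not injective.
The image of f is {1, 2, 3, 4, 5, 9, 10, 11}, which has 8 elements.

8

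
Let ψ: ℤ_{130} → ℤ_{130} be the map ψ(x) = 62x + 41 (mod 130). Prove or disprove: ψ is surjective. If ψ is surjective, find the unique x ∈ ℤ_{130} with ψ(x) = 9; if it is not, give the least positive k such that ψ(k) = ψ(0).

65

Since gcd(62, 130) = 2, we have 62x ≡ 0 (mod 2) for all x, so ψ(x) ≡ 1 (mod 2).
But 0 ≢ 1 (mod 2), so 0 ∈ ℤ_{130} has no preimage. Therefore ψ is not surjective.
Since ψ is not surjective, we find the least positive k with ψ(k) = ψ(0): this means 62k ≡ 0 (mod 130), i.e. 130 ∣ 62k. Since gcd(62, 130) = 2, dividing through by 2 this holds exactly when 65 ∣ 31k, and as gcd(31, 65) = 1, exactly when 65 ∣ k.
The smallest positive such k is 65.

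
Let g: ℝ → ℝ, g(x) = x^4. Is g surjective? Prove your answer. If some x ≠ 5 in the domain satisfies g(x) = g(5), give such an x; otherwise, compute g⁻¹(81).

-5

Since 4 is even, x^4 ≥ 0 for all x ∈ ℝ, so −1 ∈ ℝ has no preimage. Therefore g is not surjective.
For the follow-up, such an x exists: taking x = −5 ∈ ℝ gives g(−5) = 625 = g(5) with −5 ≠ 5.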